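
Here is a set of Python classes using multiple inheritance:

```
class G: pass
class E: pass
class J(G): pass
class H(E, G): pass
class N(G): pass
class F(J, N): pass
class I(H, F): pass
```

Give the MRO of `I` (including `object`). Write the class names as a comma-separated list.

L[I] = I + merge(L[H], L[F], [H F])
  take H:  [H E G object] + [F J N G object] + [H F]
  take E:  [E G object] + [F J N G object] + [F]
  take F:  [G object] + [F J N G object] + [F]
  take J:  [G object] + [J N G object]
  take N:  [G object] + [N G object]
  take G:  [G object] + [G object]
  take object:  [object] + [object]

I, H, E, F, J, N, G, object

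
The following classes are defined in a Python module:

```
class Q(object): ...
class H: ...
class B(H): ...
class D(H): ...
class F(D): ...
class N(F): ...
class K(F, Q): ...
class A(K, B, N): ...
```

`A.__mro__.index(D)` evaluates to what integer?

5

L[A] = A + merge(L[K], L[B], L[N], [K B N])
  take K:  [K F D H Q object] + [B H object] + [N F D H object] + [K B N]
  take B:  [F D H Q object] + [B H object] + [N F D H object] + [B N]
  take N:  [F D H Q object] + [H object] + [N F D H object] + [N]
  take F:  [F D H Q object] + [H object] + [F D H object]
  take D:  [D H Q object] + [H object] + [D H object]
  take H:  [H Q object] + [H object] + [H object]
  take Q:  [Q object] + [object] + [object]
  take object:  [object] + [object] + [object]
MRO: A K B N F D H Q object
D sits at index 5.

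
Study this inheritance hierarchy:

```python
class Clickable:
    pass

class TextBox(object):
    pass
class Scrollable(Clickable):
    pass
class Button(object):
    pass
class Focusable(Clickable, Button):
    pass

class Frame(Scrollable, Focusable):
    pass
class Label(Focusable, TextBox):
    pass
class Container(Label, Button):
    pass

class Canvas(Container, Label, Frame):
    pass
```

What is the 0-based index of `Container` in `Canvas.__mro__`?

L[Canvas] = Canvas + merge(L[Container], L[Label], L[Frame], [Container Label Frame])
  take Container:  [Container Label Focusable Clickable Button TextBox object] + [Label Focusable Clickable Button TextBox object] + [Frame Scrollable Focusable Clickable Button object] + [Container Label Frame]
  take Label:  [Label Focusable Clickable Button TextBox object] + [Label Focusable Clickable Button TextBox object] + [Frame Scrollable Focusable Clickable Button object] + [Label Frame]
  take Frame:  [Focusable Clickable Button TextBox object] + [Focusable Clickable Button TextBox object] + [Frame Scrollable Focusable Clickable Button object] + [Frame]
  take Scrollable:  [Focusable Clickable Button TextBox object] + [Focusable Clickable Button TextBox object] + [Scrollable Focusable Clickable Button object]
  take Focusable:  [Focusable Clickable Button TextBox object] + [Focusable Clickable Button TextBox object] + [Focusable Clickable Button object]
  take Clickable:  [Clickable Button TextBox object] + [Clickable Button TextBox object] + [Clickable Button object]
  take Button:  [Button TextBox object] + [Button TextBox object] + [Button object]
  take TextBox:  [TextBox object] + [TextBox object] + [object]
  take object:  [object] + [object] + [object]
MRO: Canvas Container Label Frame Scrollable Focusable Clickable Button TextBox object
Container sits at index 1.

1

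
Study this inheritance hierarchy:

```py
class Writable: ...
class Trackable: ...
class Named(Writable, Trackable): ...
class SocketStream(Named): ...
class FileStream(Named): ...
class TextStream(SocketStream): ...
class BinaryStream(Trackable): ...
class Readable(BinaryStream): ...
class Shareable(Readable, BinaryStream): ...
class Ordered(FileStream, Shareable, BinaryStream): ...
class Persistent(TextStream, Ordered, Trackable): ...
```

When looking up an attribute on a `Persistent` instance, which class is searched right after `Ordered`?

L[Persistent] = Persistent + merge(L[TextStream], L[Ordered], L[Trackable], [TextStream Ordered Trackable])
  take TextStream:  [TextStream SocketStream Named Writable Trackable object] + [Ordered FileStream Named Writable Shareable Readable BinaryStream Trackable object] + [Trackable object] + [TextStream Ordered Trackable]
  take SocketStream:  [SocketStream Named Writable Trackable object] + [Ordered FileStream Named Writable Shareable Readable BinaryStream Trackable object] + [Trackable object] + [Ordered Trackable]
  take Ordered:  [Named Writable Trackable object] + [Ordered FileStream Named Writable Shareable Readable BinaryStream Trackable object] + [Trackable object] + [Ordered Trackable]
  take FileStream:  [Named Writable Trackable object] + [FileStream Named Writable Shareable Readable BinaryStream Trackable object] + [Trackable object] + [Trackable]
  take Named:  [Named Writable Trackable object] + [Named Writable Shareable Readable BinaryStream Trackable object] + [Trackable object] + [Trackable]
  take Writable:  [Writable Trackable object] + [Writable Shareable Readable BinaryStream Trackable object] + [Trackable object] + [Trackable]
  take Shareable:  [Trackable object] + [Shareable Readable BinaryStream Trackable object] + [Trackable object] + [Trackable]
  take Readable:  [Trackable object] + [Readable BinaryStream Trackable object] + [Trackable object] + [Trackable]
  take BinaryStream:  [Trackable object] + [BinaryStream Trackable object] + [Trackable object] + [Trackable]
  take Trackable:  [Trackable object] + [Trackable object] + [Trackable object] + [Trackable]
  take object:  [object] + [object] + [object]
MRO: Persistent TextStream SocketStream Ordered FileStream Named Writable Shareable Readable BinaryStream Trackable object
Ordered is at position 3; next is FileStream.

FileStream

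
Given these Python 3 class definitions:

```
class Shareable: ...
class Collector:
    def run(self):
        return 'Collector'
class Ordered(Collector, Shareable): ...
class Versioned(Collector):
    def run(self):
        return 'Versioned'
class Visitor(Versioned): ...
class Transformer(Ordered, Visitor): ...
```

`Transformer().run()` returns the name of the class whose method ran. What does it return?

Versioned

L[Transformer] = Transformer + merge(L[Ordered], L[Visitor], [Ordered Visitor])
  take Ordered:  [Ordered Collector Shareable object] + [Visitor Versioned Collector object] + [Ordered Visitor]
  take Visitor:  [Collector Shareable object] + [Visitor Versioned Collector object] + [Visitor]
  take Versioned:  [Collector Shareable object] + [Versioned Collector object]
  take Collector:  [Collector Shareable object] + [Collector object]
  take Shareable:  [Shareable object] + [object]
  take object:  [object] + [object]
MRO: Transformer Ordered Visitor Versioned Collector Shareable object
run is defined in: Collector, Versioned. First along the MRO is Versioned.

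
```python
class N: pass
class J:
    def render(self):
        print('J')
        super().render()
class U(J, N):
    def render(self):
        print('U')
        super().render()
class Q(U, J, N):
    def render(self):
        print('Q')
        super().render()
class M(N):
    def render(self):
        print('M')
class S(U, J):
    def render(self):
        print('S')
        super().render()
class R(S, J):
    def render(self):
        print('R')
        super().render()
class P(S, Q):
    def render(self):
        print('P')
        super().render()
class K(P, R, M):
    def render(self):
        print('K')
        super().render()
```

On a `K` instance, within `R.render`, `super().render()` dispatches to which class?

L[K] = K + merge(L[P], L[R], L[M], [P R M])
  take P:  [P S Q U J N object] + [R S U J N object] + [M N object] + [P R M]
  take R:  [S Q U J N object] + [R S U J N object] + [M N object] + [R M]
  take S:  [S Q U J N object] + [S U J N object] + [M N object] + [M]
  take Q:  [Q U J N object] + [U J N object] + [M N object] + [M]
  take U:  [U J N object] + [U J N object] + [M N object] + [M]
  take J:  [J N object] + [J N object] + [M N object] + [M]
  take M:  [N object] + [N object] + [M N object] + [M]
  take N:  [N object] + [N object] + [N object]
  take object:  [object] + [object] + [object]
MRO: K P R S Q U J M N object
super() in R.render on a K instance goes to the class after R in K's MRO: S.

S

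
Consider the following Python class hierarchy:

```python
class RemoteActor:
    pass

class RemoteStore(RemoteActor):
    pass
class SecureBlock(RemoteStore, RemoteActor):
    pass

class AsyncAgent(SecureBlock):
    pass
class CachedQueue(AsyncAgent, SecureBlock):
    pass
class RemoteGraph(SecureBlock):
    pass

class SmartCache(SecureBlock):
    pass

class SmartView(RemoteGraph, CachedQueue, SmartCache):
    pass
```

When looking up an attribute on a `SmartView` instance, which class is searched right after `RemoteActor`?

object

L[SmartView] = SmartView + merge(L[RemoteGraph], L[CachedQueue], L[SmartCache], [RemoteGraph CachedQueue SmartCache])
  take RemoteGraph:  [RemoteGraph SecureBlock RemoteStore RemoteActor object] + [CachedQueue AsyncAgent SecureBlock RemoteStore RemoteActor object] + [SmartCache SecureBlock RemoteStore RemoteActor object] + [RemoteGraph CachedQueue SmartCache]
  take CachedQueue:  [SecureBlock RemoteStore RemoteActor object] + [CachedQueue AsyncAgent SecureBlock RemoteStore RemoteActor object] + [SmartCache SecureBlock RemoteStore RemoteActor object] + [CachedQueue SmartCache]
  take AsyncAgent:  [SecureBlock RemoteStore RemoteActor object] + [AsyncAgent SecureBlock RemoteStore RemoteActor object] + [SmartCache SecureBlock RemoteStore RemoteActor object] + [SmartCache]
  take SmartCache:  [SecureBlock RemoteStore RemoteActor object] + [SecureBlock RemoteStore RemoteActor object] + [SmartCache SecureBlock RemoteStore RemoteActor object] + [SmartCache]
  take SecureBlock:  [SecureBlock RemoteStore RemoteActor object] + [SecureBlock RemoteStore RemoteActor object] + [SecureBlock RemoteStore RemoteActor object]
  take RemoteStore:  [RemoteStore RemoteActor object] + [RemoteStore RemoteActor object] + [RemoteStore RemoteActor object]
  take RemoteActor:  [RemoteActor object] + [RemoteActor object] + [RemoteActor object]
  take object:  [object] + [object] + [object]
MRO: SmartView RemoteGraph CachedQueue AsyncAgent SmartCache SecureBlock RemoteStore RemoteActor object
RemoteActor is at position 7; next is object.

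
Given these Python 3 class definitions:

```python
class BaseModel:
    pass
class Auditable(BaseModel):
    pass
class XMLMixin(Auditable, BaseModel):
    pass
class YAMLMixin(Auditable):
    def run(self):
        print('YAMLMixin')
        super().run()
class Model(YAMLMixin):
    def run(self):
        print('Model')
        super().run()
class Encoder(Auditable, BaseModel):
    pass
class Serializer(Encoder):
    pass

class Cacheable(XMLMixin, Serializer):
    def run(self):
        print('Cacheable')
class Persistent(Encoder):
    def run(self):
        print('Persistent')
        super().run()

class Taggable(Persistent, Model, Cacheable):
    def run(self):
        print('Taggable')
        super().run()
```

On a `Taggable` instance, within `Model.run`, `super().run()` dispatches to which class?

YAMLMixin

L[Taggable] = Taggable + merge(L[Persistent], L[Model], L[Cacheable], [Persistent Model Cacheable])
  take Persistent:  [Persistent Encoder Auditable BaseModel object] + [Model YAMLMixin Auditable BaseModel object] + [Cacheable XMLMixin Serializer Encoder Auditable BaseModel object] + [Persistent Model Cacheable]
  take Model:  [Encoder Auditable BaseModel object] + [Model YAMLMixin Auditable BaseModel object] + [Cacheable XMLMixin Serializer Encoder Auditable BaseModel object] + [Model Cacheable]
  take YAMLMixin:  [Encoder Auditable BaseModel object] + [YAMLMixin Auditable BaseModel object] + [Cacheable XMLMixin Serializer Encoder Auditable BaseModel object] + [Cacheable]
  take Cacheable:  [Encoder Auditable BaseModel object] + [Auditable BaseModel object] + [Cacheable XMLMixin Serializer Encoder Auditable BaseModel object] + [Cacheable]
  take XMLMixin:  [Encoder Auditable BaseModel object] + [Auditable BaseModel object] + [XMLMixin Serializer Encoder Auditable BaseModel object]
  take Serializer:  [Encoder Auditable BaseModel object] + [Auditable BaseModel object] + [Serializer Encoder Auditable BaseModel object]
  take Encoder:  [Encoder Auditable BaseModel object] + [Auditable BaseModel object] + [Encoder Auditable BaseModel object]
  take Auditable:  [Auditable BaseModel object] + [Auditable BaseModel object] + [Auditable BaseModel object]
  take BaseModel:  [BaseModel object] + [BaseModel object] + [BaseModel object]
  take object:  [object] + [object] + [object]
MRO: Taggable Persistent Model YAMLMixin Cacheable XMLMixin Serializer Encoder Auditable BaseModel object
super() in Model.run on a Taggable instance goes to the class after Model in Taggable's MRO: YAMLMixin.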